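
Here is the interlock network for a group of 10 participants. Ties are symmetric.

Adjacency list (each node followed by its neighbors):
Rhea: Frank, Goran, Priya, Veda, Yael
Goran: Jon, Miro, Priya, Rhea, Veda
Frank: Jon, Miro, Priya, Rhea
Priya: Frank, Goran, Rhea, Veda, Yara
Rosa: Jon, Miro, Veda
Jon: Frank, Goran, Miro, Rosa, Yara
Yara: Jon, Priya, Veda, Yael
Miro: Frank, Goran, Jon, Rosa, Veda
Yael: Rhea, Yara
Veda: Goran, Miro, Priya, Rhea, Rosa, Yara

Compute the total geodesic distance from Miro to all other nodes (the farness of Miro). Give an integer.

Distances from Miro: Frank:1, Goran:1, Jon:1, Priya:2, Rhea:2, Rosa:1, Veda:1, Yael:3, Yara:2.
Sum = 1 + 1 + 1 + 2 + 2 + 1 + 1 + 3 + 2 = 14.

14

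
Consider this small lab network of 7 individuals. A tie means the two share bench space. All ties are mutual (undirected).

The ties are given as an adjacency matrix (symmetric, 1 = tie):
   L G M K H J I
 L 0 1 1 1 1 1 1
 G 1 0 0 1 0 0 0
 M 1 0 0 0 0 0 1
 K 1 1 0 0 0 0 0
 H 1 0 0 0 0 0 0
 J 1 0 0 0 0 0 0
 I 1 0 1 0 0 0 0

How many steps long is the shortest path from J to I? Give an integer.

One shortest route is J – L – I, which uses 2 edges, and J and I are not directly tied, so nothing shorter exists. So d(J,I) = 2.

2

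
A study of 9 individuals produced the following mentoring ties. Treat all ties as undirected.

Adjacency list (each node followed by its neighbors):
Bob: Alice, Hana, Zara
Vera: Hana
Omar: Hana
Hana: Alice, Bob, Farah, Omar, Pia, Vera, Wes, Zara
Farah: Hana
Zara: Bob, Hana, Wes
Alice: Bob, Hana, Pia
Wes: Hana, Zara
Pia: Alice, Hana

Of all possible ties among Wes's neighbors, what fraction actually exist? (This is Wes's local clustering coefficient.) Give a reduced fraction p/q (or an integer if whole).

1

Wes's neighbors: Hana and Zara (k = 2).
Possible neighbor pairs: C(2,2) = 1. Edges among them: Hana–Zara → e = 1.
Clustering(Wes) = 1/1.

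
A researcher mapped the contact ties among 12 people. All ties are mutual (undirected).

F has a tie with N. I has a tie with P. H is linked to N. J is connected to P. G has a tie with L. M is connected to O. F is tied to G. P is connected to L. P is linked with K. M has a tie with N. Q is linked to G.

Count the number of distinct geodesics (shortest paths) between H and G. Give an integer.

1

The shortest distance is 3, and the only length-3 path is H–N–F–G. So there is exactly 1 shortest path.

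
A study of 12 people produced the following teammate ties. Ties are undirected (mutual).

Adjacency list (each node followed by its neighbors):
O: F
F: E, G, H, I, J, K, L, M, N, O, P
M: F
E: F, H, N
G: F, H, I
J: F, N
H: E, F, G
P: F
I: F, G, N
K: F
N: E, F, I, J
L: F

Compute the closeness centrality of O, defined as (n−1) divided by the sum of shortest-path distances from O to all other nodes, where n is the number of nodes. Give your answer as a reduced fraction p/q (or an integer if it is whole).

11/21

Distances from O: E:2, F:1, G:2, H:2, I:2, J:2, K:2, L:2, M:2, N:2, P:2. Sum = 21.
n = 12, so closeness = 11/21.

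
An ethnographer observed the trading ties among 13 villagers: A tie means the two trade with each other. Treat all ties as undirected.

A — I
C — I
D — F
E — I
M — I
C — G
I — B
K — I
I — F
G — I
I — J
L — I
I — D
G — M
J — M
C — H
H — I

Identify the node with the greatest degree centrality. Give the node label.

I

Degrees — A:1, B:1, C:3, D:2, E:1, F:2, G:3, H:2, I:12, J:2, K:1, L:1, M:3.
The maximum is 12, attained only by I.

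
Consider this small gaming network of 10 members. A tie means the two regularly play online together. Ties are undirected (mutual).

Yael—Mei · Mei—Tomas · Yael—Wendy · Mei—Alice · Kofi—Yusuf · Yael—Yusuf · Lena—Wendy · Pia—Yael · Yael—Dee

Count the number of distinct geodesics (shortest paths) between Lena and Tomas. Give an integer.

The shortest distance is 4, and the only length-4 path is Lena–Wendy–Yael–Mei–Tomas. So there is exactly 1 shortest path.

1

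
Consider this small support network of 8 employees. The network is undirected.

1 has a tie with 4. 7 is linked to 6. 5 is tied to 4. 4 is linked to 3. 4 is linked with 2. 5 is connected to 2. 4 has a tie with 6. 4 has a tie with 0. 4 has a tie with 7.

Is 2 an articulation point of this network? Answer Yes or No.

Even without 2, every remaining node can still reach every other (the residual graph is connected), so 2 is not a cut vertex.

No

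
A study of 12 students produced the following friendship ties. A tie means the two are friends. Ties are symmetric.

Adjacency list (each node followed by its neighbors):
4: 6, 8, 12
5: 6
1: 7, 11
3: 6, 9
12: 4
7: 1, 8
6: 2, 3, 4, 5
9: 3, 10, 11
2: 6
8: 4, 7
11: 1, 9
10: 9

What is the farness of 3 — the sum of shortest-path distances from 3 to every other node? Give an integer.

Distances from 3: 1:3, 2:2, 4:2, 5:2, 6:1, 7:4, 8:3, 9:1, 10:2, 11:2, 12:3.
Sum = 3 + 2 + 2 + 2 + 1 + 4 + 3 + 1 + 2 + 2 + 3 = 25.

25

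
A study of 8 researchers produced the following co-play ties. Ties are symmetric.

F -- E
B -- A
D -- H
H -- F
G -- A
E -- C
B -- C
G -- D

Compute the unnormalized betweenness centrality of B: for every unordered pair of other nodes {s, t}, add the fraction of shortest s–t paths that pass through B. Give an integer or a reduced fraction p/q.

Pairs whose geodesics pass through B — C–D: 1/2; C–G: 1; C–A: 1; E–G: 1/2; E–A: 1; F–A: 1/2.
All other pairs contribute 0.
Summing the contributions gives betweenness(B) = 9/2.

9/2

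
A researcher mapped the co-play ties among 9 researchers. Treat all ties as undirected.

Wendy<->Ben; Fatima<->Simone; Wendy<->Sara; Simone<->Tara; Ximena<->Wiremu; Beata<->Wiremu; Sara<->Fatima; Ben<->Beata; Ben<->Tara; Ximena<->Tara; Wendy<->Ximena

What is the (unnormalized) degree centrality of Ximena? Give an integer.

Ximena is directly tied to Tara, Wendy, and Wiremu. That is 3 neighbors, so the degree of Ximena is 3.

3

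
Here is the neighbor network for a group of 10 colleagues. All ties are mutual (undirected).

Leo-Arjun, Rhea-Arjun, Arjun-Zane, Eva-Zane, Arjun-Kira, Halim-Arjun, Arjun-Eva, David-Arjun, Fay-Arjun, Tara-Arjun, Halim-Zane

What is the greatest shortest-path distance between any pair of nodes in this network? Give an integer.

Eccentricity of each node (its greatest distance to any other): Arjun:1, David:2, Eva:2, Fay:2, Halim:2, Kira:2, Leo:2, Rhea:2, Tara:2, Zane:2.
The maximum eccentricity is 2, realized for instance by the pair Leo–Fay via Leo – Arjun – Fay. So the diameter is 2.

2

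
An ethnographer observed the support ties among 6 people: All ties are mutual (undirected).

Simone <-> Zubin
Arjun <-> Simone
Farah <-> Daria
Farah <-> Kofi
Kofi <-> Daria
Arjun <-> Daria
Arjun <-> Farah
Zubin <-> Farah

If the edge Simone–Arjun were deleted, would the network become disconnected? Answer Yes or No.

Even without that edge, Simone still reaches Arjun via Simone – Zubin – Farah – Arjun, so the network stays connected. Not a bridge.

No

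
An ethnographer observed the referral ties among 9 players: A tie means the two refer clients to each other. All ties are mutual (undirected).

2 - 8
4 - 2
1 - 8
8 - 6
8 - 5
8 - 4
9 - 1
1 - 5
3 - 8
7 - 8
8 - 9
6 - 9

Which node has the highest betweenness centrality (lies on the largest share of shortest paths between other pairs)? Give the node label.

8

Unnormalized betweenness of each node: 1:1/2, 2:0, 3:0, 4:0, 5:0, 6:0, 7:0, 8:23, 9:1/2.
8 has the largest value, 23, making it the main broker — the node through which the most shortest paths run.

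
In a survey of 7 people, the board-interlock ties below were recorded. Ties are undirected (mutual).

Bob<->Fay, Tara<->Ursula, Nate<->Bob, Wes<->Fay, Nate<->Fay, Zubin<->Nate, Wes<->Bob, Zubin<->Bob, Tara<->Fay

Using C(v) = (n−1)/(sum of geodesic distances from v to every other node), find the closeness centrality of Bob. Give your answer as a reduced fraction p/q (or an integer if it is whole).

2/3

Distances from Bob: Fay:1, Nate:1, Tara:2, Ursula:3, Wes:1, Zubin:1. Sum = 9.
n = 7, so closeness = 6/9 = 2/3.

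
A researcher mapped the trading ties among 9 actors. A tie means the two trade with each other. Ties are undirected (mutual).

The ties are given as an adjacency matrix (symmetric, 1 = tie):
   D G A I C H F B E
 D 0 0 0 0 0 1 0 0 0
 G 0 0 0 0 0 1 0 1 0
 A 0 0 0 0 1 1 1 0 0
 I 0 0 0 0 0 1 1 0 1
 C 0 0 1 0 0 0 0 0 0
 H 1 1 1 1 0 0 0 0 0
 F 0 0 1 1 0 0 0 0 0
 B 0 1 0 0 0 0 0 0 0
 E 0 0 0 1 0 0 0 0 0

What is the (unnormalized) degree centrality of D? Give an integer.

D is directly tied to H. That is 1 neighbor, so the degree of D is 1.

1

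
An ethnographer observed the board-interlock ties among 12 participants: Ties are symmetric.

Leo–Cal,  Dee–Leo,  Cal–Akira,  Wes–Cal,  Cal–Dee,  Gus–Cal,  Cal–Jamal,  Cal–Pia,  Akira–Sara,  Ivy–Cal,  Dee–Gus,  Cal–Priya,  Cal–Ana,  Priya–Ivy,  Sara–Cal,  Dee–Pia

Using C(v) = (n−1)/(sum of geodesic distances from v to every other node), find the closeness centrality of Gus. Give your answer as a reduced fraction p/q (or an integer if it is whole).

11/20

Distances from Gus: Akira:2, Ana:2, Cal:1, Dee:1, Ivy:2, Jamal:2, Leo:2, Pia:2, Priya:2, Sara:2, Wes:2. Sum = 20.
n = 12, so closeness = 11/20.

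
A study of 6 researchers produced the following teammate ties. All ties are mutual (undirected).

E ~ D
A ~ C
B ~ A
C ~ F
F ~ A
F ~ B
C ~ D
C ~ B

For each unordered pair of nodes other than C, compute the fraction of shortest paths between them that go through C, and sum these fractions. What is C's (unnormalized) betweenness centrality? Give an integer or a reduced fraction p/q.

6

Pairs whose geodesics pass through C — E–F: 1; E–A: 1; E–B: 1; D–F: 1; D–A: 1; D–B: 1.
All other pairs contribute 0.
Summing the contributions gives betweenness(C) = 6.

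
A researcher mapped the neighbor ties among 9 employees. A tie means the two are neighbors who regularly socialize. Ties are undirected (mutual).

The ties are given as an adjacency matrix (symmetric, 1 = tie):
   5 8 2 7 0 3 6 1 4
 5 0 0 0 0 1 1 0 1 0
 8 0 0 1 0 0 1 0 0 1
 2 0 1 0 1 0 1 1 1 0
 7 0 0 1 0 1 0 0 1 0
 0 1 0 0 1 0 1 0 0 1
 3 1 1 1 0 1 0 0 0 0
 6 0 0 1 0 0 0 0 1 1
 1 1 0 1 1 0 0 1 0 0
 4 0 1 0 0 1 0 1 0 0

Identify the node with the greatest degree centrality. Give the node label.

2

Degrees — 0:4, 1:4, 2:5, 3:4, 4:3, 5:3, 6:3, 7:3, 8:3.
The maximum is 5, attained only by 2.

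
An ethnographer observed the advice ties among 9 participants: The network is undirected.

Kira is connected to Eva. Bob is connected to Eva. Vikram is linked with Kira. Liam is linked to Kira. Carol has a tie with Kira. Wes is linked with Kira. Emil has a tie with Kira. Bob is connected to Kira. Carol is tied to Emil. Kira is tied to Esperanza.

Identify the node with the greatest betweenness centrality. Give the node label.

Kira

Unnormalized betweenness of each node: Bob:0, Carol:0, Emil:0, Esperanza:0, Eva:0, Kira:26, Liam:0, Vikram:0, Wes:0.
Kira has the largest value, 26, making it the main broker — the node through which the most shortest paths run.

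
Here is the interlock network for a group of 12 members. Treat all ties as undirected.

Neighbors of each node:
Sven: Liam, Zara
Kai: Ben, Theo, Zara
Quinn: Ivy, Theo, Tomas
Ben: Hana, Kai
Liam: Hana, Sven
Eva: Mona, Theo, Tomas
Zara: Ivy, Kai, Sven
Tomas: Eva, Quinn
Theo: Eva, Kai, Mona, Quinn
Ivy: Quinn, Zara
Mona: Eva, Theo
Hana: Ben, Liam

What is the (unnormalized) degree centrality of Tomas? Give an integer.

Tomas is directly tied to Eva and Quinn. That is 2 neighbors, so the degree of Tomas is 2.

2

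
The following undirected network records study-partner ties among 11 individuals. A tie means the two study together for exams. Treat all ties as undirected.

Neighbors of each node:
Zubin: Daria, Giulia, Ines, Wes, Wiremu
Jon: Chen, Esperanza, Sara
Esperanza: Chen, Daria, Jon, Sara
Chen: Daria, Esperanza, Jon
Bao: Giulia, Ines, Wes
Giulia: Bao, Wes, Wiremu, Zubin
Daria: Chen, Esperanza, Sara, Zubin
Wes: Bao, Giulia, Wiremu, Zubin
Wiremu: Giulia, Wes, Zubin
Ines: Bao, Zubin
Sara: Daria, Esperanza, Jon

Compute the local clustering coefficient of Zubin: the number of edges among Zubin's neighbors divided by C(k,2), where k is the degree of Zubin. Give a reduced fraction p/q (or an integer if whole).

3/10

Zubin's neighbors: Daria, Giulia, Ines, Wes, and Wiremu (k = 5).
Possible neighbor pairs: C(5,2) = 10. Edges among them: Giulia–Wes, Giulia–Wiremu, Wes–Wiremu → e = 3.
Clustering(Zubin) = 3/10.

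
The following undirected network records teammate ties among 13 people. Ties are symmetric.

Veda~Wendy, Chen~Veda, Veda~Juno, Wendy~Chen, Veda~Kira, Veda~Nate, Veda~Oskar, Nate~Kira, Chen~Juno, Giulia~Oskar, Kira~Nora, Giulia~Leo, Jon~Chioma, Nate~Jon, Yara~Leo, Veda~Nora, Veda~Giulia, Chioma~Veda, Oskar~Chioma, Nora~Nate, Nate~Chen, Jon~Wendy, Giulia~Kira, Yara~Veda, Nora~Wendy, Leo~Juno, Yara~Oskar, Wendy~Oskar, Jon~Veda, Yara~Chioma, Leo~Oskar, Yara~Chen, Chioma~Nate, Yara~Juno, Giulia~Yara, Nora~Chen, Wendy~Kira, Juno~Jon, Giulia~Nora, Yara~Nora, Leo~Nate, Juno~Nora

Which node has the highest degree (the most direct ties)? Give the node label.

Veda

Degrees — Chen:6, Chioma:5, Giulia:6, Jon:5, Juno:6, Kira:5, Leo:5, Nate:7, Nora:8, Oskar:6, Veda:11, Wendy:6, Yara:8.
The maximum is 11, attained only by Veda.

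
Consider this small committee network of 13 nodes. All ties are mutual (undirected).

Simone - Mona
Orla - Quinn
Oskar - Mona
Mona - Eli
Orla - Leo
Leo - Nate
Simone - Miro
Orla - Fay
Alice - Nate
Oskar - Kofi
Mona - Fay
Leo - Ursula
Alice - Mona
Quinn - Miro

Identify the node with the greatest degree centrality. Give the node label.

Degrees — Alice:2, Eli:1, Fay:2, Kofi:1, Leo:3, Miro:2, Mona:5, Nate:2, Orla:3, Oskar:2, Quinn:2, Simone:2, Ursula:1.
The maximum is 5, attained only by Mona.

Mona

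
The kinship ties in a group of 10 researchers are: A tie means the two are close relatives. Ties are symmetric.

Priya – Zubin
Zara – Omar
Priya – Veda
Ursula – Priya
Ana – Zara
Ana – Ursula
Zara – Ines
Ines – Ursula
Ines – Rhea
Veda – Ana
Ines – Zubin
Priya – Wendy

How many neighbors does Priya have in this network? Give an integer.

Priya is directly tied to Ursula, Veda, Wendy, and Zubin. That is 4 neighbors, so the degree of Priya is 4.

4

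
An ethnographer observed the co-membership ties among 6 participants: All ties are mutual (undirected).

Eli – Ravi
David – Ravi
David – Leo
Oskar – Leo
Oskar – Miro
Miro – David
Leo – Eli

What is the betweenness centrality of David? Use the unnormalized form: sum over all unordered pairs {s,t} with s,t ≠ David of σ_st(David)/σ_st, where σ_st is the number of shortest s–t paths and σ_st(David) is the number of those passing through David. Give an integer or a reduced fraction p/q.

10/3

Pairs whose geodesics pass through David — Leo–Ravi: 1/2; Leo–Miro: 1/2; Eli–Miro: 2/3; Ravi–Miro: 1; Ravi–Oskar: 2/3.
All other pairs contribute 0.
Summing the contributions gives betweenness(David) = 10/3.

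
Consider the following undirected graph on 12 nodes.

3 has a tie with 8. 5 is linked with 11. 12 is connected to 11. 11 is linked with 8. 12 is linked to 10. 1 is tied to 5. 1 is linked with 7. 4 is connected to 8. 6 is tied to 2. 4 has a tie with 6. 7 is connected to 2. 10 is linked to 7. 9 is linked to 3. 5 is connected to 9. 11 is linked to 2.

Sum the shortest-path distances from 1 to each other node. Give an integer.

Distances from 1: 2:2, 3:3, 4:4, 5:1, 6:3, 7:1, 8:3, 9:2, 10:2, 11:2, 12:3.
Sum = 2 + 3 + 4 + 1 + 3 + 1 + 3 + 2 + 2 + 2 + 3 = 26.

26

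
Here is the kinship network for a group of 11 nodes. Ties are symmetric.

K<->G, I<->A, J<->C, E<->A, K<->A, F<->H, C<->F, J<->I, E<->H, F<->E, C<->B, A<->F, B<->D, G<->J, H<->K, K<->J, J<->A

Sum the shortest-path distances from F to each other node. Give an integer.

Distances from F: A:1, B:2, C:1, D:3, E:1, G:3, H:1, I:2, J:2, K:2.
Sum = 1 + 2 + 1 + 3 + 1 + 3 + 1 + 2 + 2 + 2 = 18.

18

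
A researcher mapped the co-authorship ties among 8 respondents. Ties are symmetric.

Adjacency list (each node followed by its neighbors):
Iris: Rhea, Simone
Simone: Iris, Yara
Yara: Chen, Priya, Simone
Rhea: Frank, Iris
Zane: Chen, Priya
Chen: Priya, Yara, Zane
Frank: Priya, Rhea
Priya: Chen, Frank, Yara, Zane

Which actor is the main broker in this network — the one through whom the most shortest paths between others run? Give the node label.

Unnormalized betweenness of each node: Chen:4/3, Frank:13/3, Iris:2, Priya:23/3, Rhea:7/3, Simone:11/3, Yara:17/3, Zane:0.
Priya has the largest value, 23/3, making it the main broker — the node through which the most shortest paths run.

Priya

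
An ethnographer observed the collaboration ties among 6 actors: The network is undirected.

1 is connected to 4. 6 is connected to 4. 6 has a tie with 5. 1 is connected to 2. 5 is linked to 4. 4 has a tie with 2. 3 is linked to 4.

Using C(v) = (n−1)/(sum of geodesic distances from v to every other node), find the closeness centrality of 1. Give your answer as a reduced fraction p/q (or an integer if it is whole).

Distances from 1: 2:1, 3:2, 4:1, 5:2, 6:2. Sum = 8.
n = 6, so closeness = 5/8.

5/8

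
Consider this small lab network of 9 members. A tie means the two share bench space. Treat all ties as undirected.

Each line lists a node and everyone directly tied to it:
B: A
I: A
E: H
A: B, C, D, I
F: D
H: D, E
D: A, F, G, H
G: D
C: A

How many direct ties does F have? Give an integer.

F is directly tied to D. That is 1 neighbor, so the degree of F is 1.

1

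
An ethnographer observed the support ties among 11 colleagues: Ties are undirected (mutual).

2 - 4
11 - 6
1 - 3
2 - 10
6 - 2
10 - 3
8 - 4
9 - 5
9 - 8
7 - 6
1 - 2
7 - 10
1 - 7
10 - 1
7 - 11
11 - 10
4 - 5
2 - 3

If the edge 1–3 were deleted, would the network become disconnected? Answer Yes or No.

No

Even without that edge, 1 still reaches 3 via 1 – 2 – 3, so the network stays connected. Not a bridge.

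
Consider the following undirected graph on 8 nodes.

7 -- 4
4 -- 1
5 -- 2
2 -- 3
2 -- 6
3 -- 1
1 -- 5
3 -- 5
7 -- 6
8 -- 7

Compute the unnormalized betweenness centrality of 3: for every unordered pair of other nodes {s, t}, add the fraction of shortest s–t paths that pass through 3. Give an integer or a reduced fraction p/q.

Pairs whose geodesics pass through 3 — 4–2: 1/3; 2–1: 1/2; 6–1: 1/3.
All other pairs contribute 0.
Summing the contributions gives betweenness(3) = 7/6.

7/6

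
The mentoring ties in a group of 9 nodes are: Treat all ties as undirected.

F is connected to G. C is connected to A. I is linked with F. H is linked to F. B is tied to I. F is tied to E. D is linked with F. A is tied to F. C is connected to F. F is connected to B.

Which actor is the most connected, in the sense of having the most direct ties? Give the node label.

F

Degrees — A:2, B:2, C:2, D:1, E:1, F:8, G:1, H:1, I:2.
The maximum is 8, attained only by F.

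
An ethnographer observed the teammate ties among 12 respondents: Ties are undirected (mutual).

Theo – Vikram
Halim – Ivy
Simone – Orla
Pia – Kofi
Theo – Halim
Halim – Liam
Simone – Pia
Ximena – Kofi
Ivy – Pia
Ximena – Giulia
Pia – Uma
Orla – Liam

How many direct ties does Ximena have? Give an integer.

Ximena is directly tied to Giulia and Kofi. That is 2 neighbors, so the degree of Ximena is 2.

2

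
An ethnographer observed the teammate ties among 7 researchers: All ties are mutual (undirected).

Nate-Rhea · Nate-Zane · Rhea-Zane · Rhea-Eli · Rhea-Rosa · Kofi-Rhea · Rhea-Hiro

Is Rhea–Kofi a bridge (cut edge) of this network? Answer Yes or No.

Yes

Without the Rhea–Kofi edge there is no alternate route between Rhea and Kofi, so the network disconnects. It is a bridge.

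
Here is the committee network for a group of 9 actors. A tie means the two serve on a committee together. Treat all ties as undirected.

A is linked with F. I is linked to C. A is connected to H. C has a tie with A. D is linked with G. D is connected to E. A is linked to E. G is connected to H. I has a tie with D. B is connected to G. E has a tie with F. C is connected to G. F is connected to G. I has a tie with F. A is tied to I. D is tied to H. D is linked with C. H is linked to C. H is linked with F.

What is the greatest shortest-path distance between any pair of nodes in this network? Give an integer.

3

Eccentricity of each node (its greatest distance to any other): A:3, B:3, C:2, D:2, E:3, F:2, G:2, H:2, I:3.
The maximum eccentricity is 3, realized for instance by the pair E–B via E – F – G – B. So the diameter is 3.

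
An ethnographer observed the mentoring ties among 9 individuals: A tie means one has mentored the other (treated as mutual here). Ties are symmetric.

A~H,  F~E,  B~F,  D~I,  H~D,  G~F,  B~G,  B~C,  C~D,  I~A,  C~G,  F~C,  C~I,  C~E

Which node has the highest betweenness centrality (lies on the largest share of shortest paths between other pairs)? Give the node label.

C

Unnormalized betweenness of each node: A:1/2, B:0, C:17, D:11/2, E:0, F:1, G:0, H:1/2, I:11/2.
C has the largest value, 17, making it the main broker — the node through which the most shortest paths run.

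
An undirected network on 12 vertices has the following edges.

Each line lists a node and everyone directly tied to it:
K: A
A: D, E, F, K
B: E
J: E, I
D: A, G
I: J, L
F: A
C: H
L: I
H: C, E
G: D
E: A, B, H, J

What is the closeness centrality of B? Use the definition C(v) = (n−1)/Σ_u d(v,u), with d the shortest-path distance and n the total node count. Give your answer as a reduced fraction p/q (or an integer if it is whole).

Distances from B: A:2, C:3, D:3, E:1, F:3, G:4, H:2, I:3, J:2, K:3, L:4. Sum = 30.
n = 12, so closeness = 11/30.

11/30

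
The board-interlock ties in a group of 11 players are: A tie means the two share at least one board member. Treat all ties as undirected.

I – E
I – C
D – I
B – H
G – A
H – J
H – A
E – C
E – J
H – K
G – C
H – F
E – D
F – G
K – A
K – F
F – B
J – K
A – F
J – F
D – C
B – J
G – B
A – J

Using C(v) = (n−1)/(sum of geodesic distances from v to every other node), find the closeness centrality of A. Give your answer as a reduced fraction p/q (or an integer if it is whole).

10/17

Distances from A: B:2, C:2, D:3, E:2, F:1, G:1, H:1, I:3, J:1, K:1. Sum = 17.
n = 11, so closeness = 10/17.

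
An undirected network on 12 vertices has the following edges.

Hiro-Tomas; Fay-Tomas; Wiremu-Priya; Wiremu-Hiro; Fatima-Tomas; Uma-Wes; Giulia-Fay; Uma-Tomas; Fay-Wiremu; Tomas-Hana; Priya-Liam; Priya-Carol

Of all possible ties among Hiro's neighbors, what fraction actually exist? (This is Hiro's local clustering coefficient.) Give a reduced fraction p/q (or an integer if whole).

0

Hiro's neighbors: Tomas and Wiremu (k = 2).
Possible neighbor pairs: C(2,2) = 1. Edges among them: none → e = 0.
Clustering(Hiro) = 0/1.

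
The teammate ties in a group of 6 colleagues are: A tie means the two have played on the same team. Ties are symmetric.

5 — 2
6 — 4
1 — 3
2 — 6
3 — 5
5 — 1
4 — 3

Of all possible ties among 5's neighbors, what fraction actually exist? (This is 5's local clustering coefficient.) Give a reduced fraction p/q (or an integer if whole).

5's neighbors: 1, 2, and 3 (k = 3).
Possible neighbor pairs: C(3,2) = 3. Edges among them: 1–3 → e = 1.
Clustering(5) = 1/3.

1/3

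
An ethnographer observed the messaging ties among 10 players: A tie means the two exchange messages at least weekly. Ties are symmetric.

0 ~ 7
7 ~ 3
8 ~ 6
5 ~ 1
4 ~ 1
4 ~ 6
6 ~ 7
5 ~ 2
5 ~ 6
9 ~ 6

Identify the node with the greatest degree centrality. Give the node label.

6

Degrees — 0:1, 1:2, 2:1, 3:1, 4:2, 5:3, 6:5, 7:3, 8:1, 9:1.
The maximum is 5, attained only by 6.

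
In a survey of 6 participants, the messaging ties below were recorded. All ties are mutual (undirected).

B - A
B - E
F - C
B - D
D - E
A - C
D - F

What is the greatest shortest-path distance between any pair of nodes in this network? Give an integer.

Eccentricity of each node (its greatest distance to any other): A:2, B:2, C:3, D:2, E:3, F:2.
The maximum eccentricity is 3, realized for instance by the pair E–C via E – B – A – C. So the diameter is 3.

3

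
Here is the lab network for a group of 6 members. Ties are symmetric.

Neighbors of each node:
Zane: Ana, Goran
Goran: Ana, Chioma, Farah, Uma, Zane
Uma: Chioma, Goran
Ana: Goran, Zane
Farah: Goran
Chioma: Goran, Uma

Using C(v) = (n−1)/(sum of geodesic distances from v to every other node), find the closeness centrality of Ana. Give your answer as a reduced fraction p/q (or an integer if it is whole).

5/8

Distances from Ana: Chioma:2, Farah:2, Goran:1, Uma:2, Zane:1. Sum = 8.
n = 6, so closeness = 5/8.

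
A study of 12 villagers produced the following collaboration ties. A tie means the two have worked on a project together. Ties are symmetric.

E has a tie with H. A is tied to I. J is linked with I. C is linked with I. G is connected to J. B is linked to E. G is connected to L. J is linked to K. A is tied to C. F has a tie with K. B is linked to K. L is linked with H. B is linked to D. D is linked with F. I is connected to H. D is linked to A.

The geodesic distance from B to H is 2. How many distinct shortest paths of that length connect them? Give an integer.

The shortest distance is 2, and the only length-2 path is B–E–H. So there is exactly 1 shortest path.

1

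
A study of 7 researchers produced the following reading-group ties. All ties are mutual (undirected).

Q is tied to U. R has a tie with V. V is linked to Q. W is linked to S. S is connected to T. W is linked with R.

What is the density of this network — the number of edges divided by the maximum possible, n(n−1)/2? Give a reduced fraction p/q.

2/7

There are 6 edges and 7 nodes, so the maximum possible is C(7,2) = 21.
Density = 6/21 = 2/7.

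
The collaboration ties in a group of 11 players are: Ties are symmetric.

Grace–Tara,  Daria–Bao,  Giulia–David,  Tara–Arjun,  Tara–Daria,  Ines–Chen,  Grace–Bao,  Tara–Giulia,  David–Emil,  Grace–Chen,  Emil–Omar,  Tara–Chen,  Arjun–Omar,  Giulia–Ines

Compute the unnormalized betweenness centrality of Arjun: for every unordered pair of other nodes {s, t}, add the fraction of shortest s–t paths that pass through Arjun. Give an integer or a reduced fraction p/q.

Pairs whose geodesics pass through Arjun — Omar–Tara: 1; Omar–Daria: 1; Omar–Bao: 2/2; Omar–Grace: 1; Omar–Chen: 1; Omar–Ines: 2/3; Omar–Giulia: 1/2; Tara–Emil: 1/2; Daria–Emil: 1/2; Bao–Emil: 2/4; Grace–Emil: 1/2; Chen–Emil: 1/3.
All other pairs contribute 0.
Summing the contributions gives betweenness(Arjun) = 17/2.

17/2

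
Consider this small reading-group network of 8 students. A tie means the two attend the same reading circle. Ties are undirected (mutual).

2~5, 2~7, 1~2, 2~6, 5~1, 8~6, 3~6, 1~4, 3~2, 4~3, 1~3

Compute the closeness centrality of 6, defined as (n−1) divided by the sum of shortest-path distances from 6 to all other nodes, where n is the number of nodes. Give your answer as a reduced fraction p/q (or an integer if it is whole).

7/11

Distances from 6: 1:2, 2:1, 3:1, 4:2, 5:2, 7:2, 8:1. Sum = 11.
n = 8, so closeness = 7/11.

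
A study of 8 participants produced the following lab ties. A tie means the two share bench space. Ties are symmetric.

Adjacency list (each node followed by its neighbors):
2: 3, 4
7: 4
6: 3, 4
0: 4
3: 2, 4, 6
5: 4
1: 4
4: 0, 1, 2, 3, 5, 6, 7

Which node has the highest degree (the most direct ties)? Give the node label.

4

Degrees — 0:1, 1:1, 2:2, 3:3, 4:7, 5:1, 6:2, 7:1.
The maximum is 7, attained only by 4.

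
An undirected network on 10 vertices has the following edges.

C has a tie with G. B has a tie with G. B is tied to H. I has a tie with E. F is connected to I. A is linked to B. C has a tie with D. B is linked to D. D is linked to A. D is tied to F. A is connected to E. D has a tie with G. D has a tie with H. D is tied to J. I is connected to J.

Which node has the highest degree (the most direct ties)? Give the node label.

Degrees — A:3, B:4, C:2, D:7, E:2, F:2, G:3, H:2, I:3, J:2.
The maximum is 7, attained only by D.

D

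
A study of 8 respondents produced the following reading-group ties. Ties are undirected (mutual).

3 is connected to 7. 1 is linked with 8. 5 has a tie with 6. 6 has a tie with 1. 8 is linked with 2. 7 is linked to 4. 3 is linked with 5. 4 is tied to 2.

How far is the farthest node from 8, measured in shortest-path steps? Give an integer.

Distances from 8: 1:1, 2:1, 3:4, 4:2, 5:3, 6:2, 7:3.
The largest is 4 (to 3), so the eccentricity of 8 is 4.

4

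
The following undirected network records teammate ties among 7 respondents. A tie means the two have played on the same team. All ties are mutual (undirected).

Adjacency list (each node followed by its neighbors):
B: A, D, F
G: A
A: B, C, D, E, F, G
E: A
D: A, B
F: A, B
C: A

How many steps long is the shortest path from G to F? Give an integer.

2

One shortest route is G – A – F, which uses 2 edges, and G and F are not directly tied, so nothing shorter exists. So d(G,F) = 2.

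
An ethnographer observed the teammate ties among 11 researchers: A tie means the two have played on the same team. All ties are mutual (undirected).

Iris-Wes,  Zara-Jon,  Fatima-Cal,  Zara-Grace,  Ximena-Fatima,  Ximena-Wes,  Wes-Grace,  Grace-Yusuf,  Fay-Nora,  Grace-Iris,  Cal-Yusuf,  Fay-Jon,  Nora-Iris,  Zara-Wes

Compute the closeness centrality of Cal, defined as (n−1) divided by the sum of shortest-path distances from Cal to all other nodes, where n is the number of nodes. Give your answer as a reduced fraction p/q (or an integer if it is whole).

5/14

Distances from Cal: Fatima:1, Fay:5, Grace:2, Iris:3, Jon:4, Nora:4, Wes:3, Ximena:2, Yusuf:1, Zara:3. Sum = 28.
n = 11, so closeness = 10/28 = 5/14.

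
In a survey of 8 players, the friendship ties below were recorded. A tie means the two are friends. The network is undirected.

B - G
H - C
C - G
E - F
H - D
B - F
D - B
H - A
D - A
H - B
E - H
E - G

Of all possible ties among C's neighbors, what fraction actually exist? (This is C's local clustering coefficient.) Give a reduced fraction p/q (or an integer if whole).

C's neighbors: G and H (k = 2).
Possible neighbor pairs: C(2,2) = 1. Edges among them: none → e = 0.
Clustering(C) = 0/1.

0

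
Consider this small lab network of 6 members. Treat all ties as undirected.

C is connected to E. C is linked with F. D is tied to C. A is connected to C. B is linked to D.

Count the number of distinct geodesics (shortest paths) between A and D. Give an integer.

The shortest distance is 2, and the only length-2 path is A–C–D. So there is exactly 1 shortest path.

1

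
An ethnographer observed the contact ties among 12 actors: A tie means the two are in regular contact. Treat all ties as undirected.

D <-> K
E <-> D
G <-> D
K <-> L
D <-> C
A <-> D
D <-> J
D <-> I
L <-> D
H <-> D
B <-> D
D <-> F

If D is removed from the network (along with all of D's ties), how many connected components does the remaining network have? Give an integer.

Without D, the remaining ties split the others into: {J}; {K, L}; {A}; {C}; {F}; {E}; {I}; {B}; {G}; {H}.
That's 10 separate components.

10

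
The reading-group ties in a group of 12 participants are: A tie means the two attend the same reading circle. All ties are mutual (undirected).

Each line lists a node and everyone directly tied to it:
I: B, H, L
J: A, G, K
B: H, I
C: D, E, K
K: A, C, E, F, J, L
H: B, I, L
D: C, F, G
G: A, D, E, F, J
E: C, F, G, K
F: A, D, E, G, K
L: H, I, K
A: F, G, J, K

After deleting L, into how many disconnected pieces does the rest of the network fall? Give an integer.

Without L, the remaining ties split the others into: {B, H, I}; {A, C, D, E, F, G, J, K}.
That's 2 separate components.

2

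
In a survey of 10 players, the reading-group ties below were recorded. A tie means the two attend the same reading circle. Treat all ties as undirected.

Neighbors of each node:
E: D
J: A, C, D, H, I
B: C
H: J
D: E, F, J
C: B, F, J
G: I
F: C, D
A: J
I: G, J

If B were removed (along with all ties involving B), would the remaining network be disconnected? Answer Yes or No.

No

Even without B, every remaining node can still reach every other (the residual graph is connected), so B is not a cut vertex.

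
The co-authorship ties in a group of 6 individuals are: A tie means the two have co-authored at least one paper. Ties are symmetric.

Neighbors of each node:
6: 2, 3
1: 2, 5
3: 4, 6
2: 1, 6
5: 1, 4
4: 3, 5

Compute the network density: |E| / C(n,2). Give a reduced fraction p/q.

2/5

There are 6 edges and 6 nodes, so the maximum possible is C(6,2) = 15.
Density = 6/15 = 2/5.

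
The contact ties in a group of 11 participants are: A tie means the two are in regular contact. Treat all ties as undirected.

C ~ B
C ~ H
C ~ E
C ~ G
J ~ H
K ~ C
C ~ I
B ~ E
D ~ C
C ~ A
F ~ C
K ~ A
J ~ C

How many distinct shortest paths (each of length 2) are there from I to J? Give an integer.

1

The shortest distance is 2, and the only length-2 path is I–C–J. So there is exactly 1 shortest path.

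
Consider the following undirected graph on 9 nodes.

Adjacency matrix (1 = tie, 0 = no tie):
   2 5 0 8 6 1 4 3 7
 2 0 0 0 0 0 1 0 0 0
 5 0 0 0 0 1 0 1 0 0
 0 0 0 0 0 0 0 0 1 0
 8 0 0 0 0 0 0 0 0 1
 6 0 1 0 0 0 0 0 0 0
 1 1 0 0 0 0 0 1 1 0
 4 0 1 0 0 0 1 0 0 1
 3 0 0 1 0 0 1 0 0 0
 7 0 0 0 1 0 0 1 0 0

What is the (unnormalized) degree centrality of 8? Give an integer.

8 is directly tied to 7. That is 1 neighbor, so the degree of 8 is 1.

1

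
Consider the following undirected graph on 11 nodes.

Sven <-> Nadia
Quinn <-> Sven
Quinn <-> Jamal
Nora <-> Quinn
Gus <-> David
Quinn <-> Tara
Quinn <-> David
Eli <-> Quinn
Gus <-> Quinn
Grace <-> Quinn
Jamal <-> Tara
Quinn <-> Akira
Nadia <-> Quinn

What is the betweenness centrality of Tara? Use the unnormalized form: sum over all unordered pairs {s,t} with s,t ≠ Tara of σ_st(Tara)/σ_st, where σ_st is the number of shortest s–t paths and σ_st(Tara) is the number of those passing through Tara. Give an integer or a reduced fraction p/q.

0

No shortest path between any pair of other nodes passes through Tara.
Summing the contributions gives betweenness(Tara) = 0.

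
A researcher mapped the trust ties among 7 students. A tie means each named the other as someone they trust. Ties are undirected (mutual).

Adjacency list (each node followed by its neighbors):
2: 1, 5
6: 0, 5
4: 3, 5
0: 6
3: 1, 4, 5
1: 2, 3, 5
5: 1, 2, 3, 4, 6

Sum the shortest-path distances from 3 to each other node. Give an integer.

10

Distances from 3: 0:3, 1:1, 2:2, 4:1, 5:1, 6:2.
Sum = 3 + 1 + 2 + 1 + 1 + 2 = 10.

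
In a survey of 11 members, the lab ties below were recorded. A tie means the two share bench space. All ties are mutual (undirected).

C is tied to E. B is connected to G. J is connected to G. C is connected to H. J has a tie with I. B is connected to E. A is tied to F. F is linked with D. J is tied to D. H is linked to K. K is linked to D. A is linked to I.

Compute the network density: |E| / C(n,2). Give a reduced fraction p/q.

12/55

There are 12 edges and 11 nodes, so the maximum possible is C(11,2) = 55.
Density = 12/55.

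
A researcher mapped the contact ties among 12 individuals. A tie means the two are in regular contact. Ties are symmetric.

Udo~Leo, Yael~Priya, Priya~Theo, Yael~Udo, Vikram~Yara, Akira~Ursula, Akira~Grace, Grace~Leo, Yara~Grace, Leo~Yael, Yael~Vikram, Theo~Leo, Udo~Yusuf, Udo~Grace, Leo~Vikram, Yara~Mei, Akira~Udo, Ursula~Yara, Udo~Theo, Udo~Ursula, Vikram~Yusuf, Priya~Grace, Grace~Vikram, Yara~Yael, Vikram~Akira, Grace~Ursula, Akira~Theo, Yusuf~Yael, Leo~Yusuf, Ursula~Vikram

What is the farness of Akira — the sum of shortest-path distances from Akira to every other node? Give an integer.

Distances from Akira: Grace:1, Leo:2, Mei:3, Priya:2, Theo:1, Udo:1, Ursula:1, Vikram:1, Yael:2, Yara:2, Yusuf:2.
Sum = 1 + 2 + 3 + 2 + 1 + 1 + 1 + 1 + 2 + 2 + 2 = 18.

18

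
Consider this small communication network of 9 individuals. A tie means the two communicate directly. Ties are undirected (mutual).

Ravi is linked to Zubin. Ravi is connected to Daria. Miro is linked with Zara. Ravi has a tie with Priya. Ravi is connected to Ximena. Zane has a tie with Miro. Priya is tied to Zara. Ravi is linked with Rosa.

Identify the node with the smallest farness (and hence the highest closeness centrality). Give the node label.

Farness (sum of distances to all others) for each node — Daria:21, Miro:23, Priya:15, Ravi:14, Rosa:21, Ximena:21, Zane:30, Zara:18, Zubin:21.
The smallest farness is 14, for Ravi, so Ravi has the highest closeness.

Ravi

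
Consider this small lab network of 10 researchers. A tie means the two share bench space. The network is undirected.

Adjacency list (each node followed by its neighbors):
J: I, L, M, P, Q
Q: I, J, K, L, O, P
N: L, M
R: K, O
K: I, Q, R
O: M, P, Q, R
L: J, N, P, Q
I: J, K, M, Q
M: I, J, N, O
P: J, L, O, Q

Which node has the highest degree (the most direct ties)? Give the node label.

Q

Degrees — I:4, J:5, K:3, L:4, M:4, N:2, O:4, P:4, Q:6, R:2.
The maximum is 6, attained only by Q.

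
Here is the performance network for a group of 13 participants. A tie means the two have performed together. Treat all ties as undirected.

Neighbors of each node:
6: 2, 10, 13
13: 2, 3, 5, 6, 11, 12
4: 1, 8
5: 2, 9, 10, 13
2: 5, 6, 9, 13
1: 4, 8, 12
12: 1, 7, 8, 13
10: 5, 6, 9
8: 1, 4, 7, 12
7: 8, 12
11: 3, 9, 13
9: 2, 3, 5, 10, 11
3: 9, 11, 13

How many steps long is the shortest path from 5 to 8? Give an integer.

One shortest route is 5 – 13 – 12 – 8, which uses 3 edges, and at distance 2 from 5 we only reach {3, 6, 11, 12}, which does not include 8. So d(5,8) = 3.

3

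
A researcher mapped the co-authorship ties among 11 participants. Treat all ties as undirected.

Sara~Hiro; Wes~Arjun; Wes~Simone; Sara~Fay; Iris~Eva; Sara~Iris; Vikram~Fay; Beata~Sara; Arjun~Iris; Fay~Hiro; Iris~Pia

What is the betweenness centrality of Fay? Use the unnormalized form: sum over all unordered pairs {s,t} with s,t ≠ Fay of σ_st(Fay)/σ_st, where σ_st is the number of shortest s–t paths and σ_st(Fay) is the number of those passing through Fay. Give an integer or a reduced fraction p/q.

9

Pairs whose geodesics pass through Fay — Iris–Vikram: 1; Simone–Vikram: 1; Pia–Vikram: 1; Arjun–Vikram: 1; Eva–Vikram: 1; Wes–Vikram: 1; Vikram–Sara: 1; Vikram–Hiro: 1; Vikram–Beata: 1.
All other pairs contribute 0.
Summing the contributions gives betweenness(Fay) = 9.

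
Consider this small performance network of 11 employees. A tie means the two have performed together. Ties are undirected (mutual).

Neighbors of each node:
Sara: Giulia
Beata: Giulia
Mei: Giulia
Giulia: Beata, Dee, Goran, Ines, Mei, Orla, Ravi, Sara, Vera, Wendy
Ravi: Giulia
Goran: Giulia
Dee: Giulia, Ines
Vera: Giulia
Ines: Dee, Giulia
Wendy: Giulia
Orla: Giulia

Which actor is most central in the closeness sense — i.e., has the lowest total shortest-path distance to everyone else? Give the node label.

Farness (sum of distances to all others) for each node — Beata:19, Dee:18, Giulia:10, Goran:19, Ines:18, Mei:19, Orla:19, Ravi:19, Sara:19, Vera:19, Wendy:19.
The smallest farness is 10, for Giulia, so Giulia has the highest closeness.

Giulia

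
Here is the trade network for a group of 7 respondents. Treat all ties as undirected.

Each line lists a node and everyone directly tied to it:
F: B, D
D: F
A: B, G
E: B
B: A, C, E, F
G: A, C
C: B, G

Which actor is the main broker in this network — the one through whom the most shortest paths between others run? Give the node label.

B

Unnormalized betweenness of each node: A:2, B:23/2, C:2, D:0, E:0, F:5, G:1/2.
B has the largest value, 23/2, making it the main broker — the node through which the most shortest paths run.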